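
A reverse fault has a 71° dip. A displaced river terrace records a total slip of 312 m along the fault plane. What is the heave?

102 m

heave = dip-slip × cos(dip) = 312 m × cos(71°) = 102 m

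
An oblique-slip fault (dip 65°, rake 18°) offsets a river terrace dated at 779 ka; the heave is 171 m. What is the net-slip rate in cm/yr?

0.168 cm/yr

dip-slip = heave / cos(dip) = 171 / cos(65°) = 404.6 m
net slip = dip-slip / sin(rake) = 404.6 / sin(18°) = 1309 m
rate = 1309 m / 779 ka = 0.00168 m/yr = 0.168 cm/yr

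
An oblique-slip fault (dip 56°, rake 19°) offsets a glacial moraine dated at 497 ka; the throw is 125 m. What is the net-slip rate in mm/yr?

0.932 mm/yr

dip-slip = throw / sin(dip) = 125 / sin(56°) = 150.8 m
net slip = dip-slip / sin(rake) = 150.8 / sin(19°) = 463.1 m
rate = 463.1 m / 497 ka = 0.000932 m/yr = 0.932 mm/yr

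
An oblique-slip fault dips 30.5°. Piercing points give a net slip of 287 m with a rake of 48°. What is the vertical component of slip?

dip-slip = net slip × sin(rake) = 287 m × sin(48°) = 213.3 m
throw = dip-slip × sin(dip) = 213.3 × sin(30.5°) = 108 m

108 m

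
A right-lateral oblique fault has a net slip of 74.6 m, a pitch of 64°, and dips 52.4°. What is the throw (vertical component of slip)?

53.1 m

dip-slip = net slip × sin(rake) = 74.6 m × sin(64°) = 67.05 m
throw = dip-slip × sin(dip) = 67.05 × sin(52.4°) = 53.1 m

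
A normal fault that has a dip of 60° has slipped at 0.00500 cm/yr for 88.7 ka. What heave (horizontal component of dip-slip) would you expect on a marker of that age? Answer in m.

2.22 m

dip-slip = rate × time = 0.00500 cm/yr × 88.7 ka = 4.435 m
heave = dip-slip × cos(dip) = 4.435 × cos(60°) = 2.22 m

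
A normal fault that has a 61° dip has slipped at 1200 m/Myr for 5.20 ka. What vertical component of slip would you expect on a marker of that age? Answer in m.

dip-slip = rate × time = 1200 m/Myr × 5.20 ka = 6.240 m
throw = dip-slip × sin(dip) = 6.240 × sin(61°) = 5.46 m

5.46 m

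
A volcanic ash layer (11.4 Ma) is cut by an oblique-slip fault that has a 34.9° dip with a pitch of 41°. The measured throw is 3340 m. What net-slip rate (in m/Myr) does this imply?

781 m/Myr

dip-slip = throw / sin(dip) = 3340 / sin(34.9°) = 5838 m
net slip = dip-slip / sin(rake) = 5838 / sin(41°) = 8898 m
rate = 8898 m / 11.4 Ma = 0.000781 m/yr = 781 m/Myr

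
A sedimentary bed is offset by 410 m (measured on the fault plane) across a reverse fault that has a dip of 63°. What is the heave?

heave = dip-slip × cos(dip) = 410 m × cos(63°) = 186 m

186 m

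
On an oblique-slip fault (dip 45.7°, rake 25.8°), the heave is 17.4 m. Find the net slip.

dip-slip = heave / cos(dip) = 17.4 / cos(45.7°) = 24.91 m
net slip = dip-slip / sin(rake) = 24.91 / sin(25.8°) = 57.2 m

57.2 m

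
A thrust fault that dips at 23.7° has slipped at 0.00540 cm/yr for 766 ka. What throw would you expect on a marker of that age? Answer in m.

16.6 m

dip-slip = rate × time = 0.00540 cm/yr × 766 ka = 41.36 m
throw = dip-slip × sin(dip) = 41.36 × sin(23.7°) = 16.6 m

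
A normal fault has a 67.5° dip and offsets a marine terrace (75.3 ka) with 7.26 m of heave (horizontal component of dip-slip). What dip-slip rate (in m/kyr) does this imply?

dip-slip = heave / cos(dip) = 7.26 m / cos(67.5°) = 18.97 m
rate = 18.97 m / 75.3 ka = 0.000252 m/yr = 0.252 m/kyr

0.252 m/kyr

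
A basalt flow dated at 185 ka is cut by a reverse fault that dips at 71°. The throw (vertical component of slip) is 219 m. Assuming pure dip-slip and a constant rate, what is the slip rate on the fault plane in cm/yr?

dip-slip = throw / sin(dip) = 219 m / sin(71°) = 231.6 m
rate = 231.6 m / 185 ka = 0.00125 m/yr = 0.125 cm/yr

0.125 cm/yr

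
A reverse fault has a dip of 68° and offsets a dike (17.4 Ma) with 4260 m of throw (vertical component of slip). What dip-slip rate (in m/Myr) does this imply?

264 m/Myr

dip-slip = throw / sin(dip) = 4260 m / sin(68°) = 4595 m
rate = 4595 m / 17.4 Ma = 0.000264 m/yr = 264 m/Myr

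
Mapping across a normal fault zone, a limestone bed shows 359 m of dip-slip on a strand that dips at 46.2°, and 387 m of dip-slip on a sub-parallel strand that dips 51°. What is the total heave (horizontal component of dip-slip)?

heave_A = 359 × cos(46.2°) = 248.5 m
heave_B = 387 × cos(51°) = 243.5 m
total = 248.5 + 243.5 = 492 m

492 m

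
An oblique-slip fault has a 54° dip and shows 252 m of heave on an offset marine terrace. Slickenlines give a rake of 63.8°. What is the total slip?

dip-slip = heave / cos(dip) = 252 / cos(54°) = 428.7 m
net slip = dip-slip / sin(rake) = 428.7 / sin(63.8°) = 478 m

478 m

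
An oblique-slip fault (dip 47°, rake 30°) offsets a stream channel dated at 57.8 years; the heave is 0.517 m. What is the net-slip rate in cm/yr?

dip-slip = heave / cos(dip) = 0.517 / cos(47°) = 0.7581 m
net slip = dip-slip / sin(rake) = 0.7581 / sin(30°) = 1.516 m
rate = 1.516 m / 57.8 years = 0.0262 m/yr = 2.62 cm/yr

2.62 cm/yr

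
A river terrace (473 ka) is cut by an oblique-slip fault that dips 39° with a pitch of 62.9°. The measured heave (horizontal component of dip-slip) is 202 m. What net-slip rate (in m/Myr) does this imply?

617 m/Myr

dip-slip = heave / cos(dip) = 202 / cos(39°) = 259.9 m
net slip = dip-slip / sin(rake) = 259.9 / sin(62.9°) = 292 m
rate = 292 m / 473 ka = 0.000617 m/yr = 617 m/Myr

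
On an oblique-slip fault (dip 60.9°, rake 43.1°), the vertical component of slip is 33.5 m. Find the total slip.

56.1 m

dip-slip = throw / sin(dip) = 33.5 / sin(60.9°) = 38.34 m
net slip = dip-slip / sin(rake) = 38.34 / sin(43.1°) = 56.1 m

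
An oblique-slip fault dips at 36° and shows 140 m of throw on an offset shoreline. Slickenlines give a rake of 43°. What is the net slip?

dip-slip = throw / sin(dip) = 140 / sin(36°) = 238.2 m
net slip = dip-slip / sin(rake) = 238.2 / sin(43°) = 349 m

349 m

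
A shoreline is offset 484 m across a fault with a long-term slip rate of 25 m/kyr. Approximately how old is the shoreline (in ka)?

19.4 ka

age = offset / rate = 484 m / (25 m/kyr) = 19400 yr = 19.4 ka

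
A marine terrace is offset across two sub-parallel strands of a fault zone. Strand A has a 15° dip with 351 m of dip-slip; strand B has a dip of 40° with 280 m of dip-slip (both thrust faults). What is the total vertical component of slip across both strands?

271 m

throw_A = 351 × sin(15°) = 90.85 m
throw_B = 280 × sin(40°) = 180 m
total = 90.85 + 180 = 271 m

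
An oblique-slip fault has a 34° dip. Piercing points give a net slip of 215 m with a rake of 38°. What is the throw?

dip-slip = net slip × sin(rake) = 215 m × sin(38°) = 132.4 m
throw = dip-slip × sin(dip) = 132.4 × sin(34°) = 74 m

74 m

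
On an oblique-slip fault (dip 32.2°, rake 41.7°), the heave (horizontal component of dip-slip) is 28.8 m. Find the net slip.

51.2 m

dip-slip = heave / cos(dip) = 28.8 / cos(32.2°) = 34.03 m
net slip = dip-slip / sin(rake) = 34.03 / sin(41.7°) = 51.2 m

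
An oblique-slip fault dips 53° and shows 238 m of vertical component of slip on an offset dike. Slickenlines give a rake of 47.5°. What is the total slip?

dip-slip = throw / sin(dip) = 238 / sin(53°) = 298 m
net slip = dip-slip / sin(rake) = 298 / sin(47.5°) = 404 m

404 m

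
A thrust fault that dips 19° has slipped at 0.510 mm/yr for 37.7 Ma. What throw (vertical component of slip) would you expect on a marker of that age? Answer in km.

dip-slip = rate × time = 0.510 mm/yr × 37.7 Ma = 19230 m
throw = dip-slip × sin(dip) = 19230 × sin(19°) = 6260 m = 6.26 km

6.26 km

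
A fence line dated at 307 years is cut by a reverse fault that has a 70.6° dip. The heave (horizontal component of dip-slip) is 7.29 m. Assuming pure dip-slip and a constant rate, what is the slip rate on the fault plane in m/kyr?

dip-slip = heave / cos(dip) = 7.29 m / cos(70.6°) = 21.95 m
rate = 21.95 m / 307 years = 0.0715 m/yr = 71.5 m/kyr

71.5 m/kyr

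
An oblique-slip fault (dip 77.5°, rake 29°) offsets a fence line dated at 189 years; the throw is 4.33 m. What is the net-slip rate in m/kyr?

dip-slip = throw / sin(dip) = 4.33 / sin(77.5°) = 4.435 m
net slip = dip-slip / sin(rake) = 4.435 / sin(29°) = 9.148 m
rate = 9.148 m / 189 years = 0.0484 m/yr = 48.4 m/kyr

48.4 m/kyr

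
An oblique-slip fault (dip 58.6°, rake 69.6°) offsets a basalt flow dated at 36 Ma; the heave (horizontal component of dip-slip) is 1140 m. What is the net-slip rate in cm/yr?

0.00648 cm/yr

dip-slip = heave / cos(dip) = 1140 / cos(58.6°) = 2188 m
net slip = dip-slip / sin(rake) = 2188 / sin(69.6°) = 2334 m
rate = 2334 m / 36 Ma = 0.0000648 m/yr = 0.00648 cm/yr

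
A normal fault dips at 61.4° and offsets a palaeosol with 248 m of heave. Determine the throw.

455 m

throw = heave × tan(dip) = 248 × tan(61.4°) = 455 m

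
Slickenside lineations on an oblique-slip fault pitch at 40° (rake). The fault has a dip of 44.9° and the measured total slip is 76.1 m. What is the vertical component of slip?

dip-slip = net slip × sin(rake) = 76.1 m × sin(40°) = 48.92 m
throw = dip-slip × sin(dip) = 48.92 × sin(44.9°) = 34.5 m

34.5 m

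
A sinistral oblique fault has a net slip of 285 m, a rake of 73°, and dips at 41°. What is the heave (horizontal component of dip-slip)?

dip-slip = net slip × sin(rake) = 285 m × sin(73°) = 272.5 m
heave = dip-slip × cos(dip) = 272.5 × cos(41°) = 206 m

206 m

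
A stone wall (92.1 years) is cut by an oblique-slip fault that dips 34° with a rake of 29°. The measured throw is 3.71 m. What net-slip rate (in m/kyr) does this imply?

149 m/kyr

dip-slip = throw / sin(dip) = 3.71 / sin(34°) = 6.635 m
net slip = dip-slip / sin(rake) = 6.635 / sin(29°) = 13.68 m
rate = 13.68 m / 92.1 years = 0.149 m/yr = 149 m/kyr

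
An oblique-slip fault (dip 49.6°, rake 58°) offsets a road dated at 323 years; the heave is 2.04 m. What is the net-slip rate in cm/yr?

dip-slip = heave / cos(dip) = 2.04 / cos(49.6°) = 3.148 m
net slip = dip-slip / sin(rake) = 3.148 / sin(58°) = 3.712 m
rate = 3.712 m / 323 years = 0.0115 m/yr = 1.15 cm/yr

1.15 cm/yr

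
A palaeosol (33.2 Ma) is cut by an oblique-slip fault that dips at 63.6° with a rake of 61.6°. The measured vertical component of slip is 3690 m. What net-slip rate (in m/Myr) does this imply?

dip-slip = throw / sin(dip) = 3690 / sin(63.6°) = 4120 m
net slip = dip-slip / sin(rake) = 4120 / sin(61.6°) = 4683 m
rate = 4683 m / 33.2 Ma = 0.000141 m/yr = 141 m/Myr

141 m/Myr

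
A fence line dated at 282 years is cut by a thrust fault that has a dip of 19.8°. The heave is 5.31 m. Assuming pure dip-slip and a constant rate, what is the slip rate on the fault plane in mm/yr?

dip-slip = heave / cos(dip) = 5.31 m / cos(19.8°) = 5.644 m
rate = 5.644 m / 282 years = 0.0200 m/yr = 20 mm/yr

20 mm/yr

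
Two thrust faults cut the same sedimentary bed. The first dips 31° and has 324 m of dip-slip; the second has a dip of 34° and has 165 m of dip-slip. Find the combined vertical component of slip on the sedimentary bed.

throw_A = 324 × sin(31°) = 166.9 m
throw_B = 165 × sin(34°) = 92.27 m
total = 166.9 + 92.27 = 259 m

259 m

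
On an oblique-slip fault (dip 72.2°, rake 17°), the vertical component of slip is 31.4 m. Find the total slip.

dip-slip = throw / sin(dip) = 31.4 / sin(72.2°) = 32.98 m
net slip = dip-slip / sin(rake) = 32.98 / sin(17°) = 113 m

113 m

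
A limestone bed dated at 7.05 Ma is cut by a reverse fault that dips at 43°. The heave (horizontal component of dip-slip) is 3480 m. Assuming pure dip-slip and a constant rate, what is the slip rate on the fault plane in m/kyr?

dip-slip = heave / cos(dip) = 3480 m / cos(43°) = 4758 m
rate = 4758 m / 7.05 Ma = 0.000675 m/yr = 0.675 m/kyr

0.675 m/kyr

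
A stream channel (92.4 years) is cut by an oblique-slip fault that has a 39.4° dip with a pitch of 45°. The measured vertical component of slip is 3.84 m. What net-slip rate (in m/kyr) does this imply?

dip-slip = throw / sin(dip) = 3.84 / sin(39.4°) = 6.050 m
net slip = dip-slip / sin(rake) = 6.050 / sin(45°) = 8.556 m
rate = 8.556 m / 92.4 years = 0.0926 m/yr = 92.6 m/kyr

92.6 m/kyr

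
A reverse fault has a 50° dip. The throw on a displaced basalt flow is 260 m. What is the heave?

heave = throw / tan(dip) = 260 / tan(50°) = 218 m

218 m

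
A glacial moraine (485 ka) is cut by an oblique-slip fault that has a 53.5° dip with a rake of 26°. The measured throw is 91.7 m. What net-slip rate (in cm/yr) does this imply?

dip-slip = throw / sin(dip) = 91.7 / sin(53.5°) = 114.1 m
net slip = dip-slip / sin(rake) = 114.1 / sin(26°) = 260.2 m
rate = 260.2 m / 485 ka = 0.000537 m/yr = 0.0537 cm/yr

0.0537 cm/yr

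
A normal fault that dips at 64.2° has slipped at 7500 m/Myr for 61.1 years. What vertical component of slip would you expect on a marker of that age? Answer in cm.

dip-slip = rate × time = 7500 m/Myr × 61.1 years = 0.4582 m
throw = dip-slip × sin(dip) = 0.4582 × sin(64.2°) = 0.413 m = 41.3 cm

41.3 cm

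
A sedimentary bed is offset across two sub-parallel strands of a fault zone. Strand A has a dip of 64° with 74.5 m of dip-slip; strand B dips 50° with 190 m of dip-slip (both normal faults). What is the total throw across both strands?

213 m

throw_A = 74.5 × sin(64°) = 66.96 m
throw_B = 190 × sin(50°) = 145.5 m
total = 66.96 + 145.5 = 213 m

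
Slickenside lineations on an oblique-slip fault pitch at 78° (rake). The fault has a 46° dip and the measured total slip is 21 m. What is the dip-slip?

dip-slip = net slip × sin(rake) = 21 m × sin(78°) = 20.5 m

20.5 m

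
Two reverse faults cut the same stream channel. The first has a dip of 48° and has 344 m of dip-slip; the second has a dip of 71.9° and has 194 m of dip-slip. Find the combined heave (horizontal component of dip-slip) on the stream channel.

290 m

heave_A = 344 × cos(48°) = 230.2 m
heave_B = 194 × cos(71.9°) = 60.27 m
total = 230.2 + 60.27 = 290 m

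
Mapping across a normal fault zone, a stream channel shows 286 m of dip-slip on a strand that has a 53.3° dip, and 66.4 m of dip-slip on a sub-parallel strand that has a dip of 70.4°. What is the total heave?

193 m

heave_A = 286 × cos(53.3°) = 170.9 m
heave_B = 66.4 × cos(70.4°) = 22.27 m
total = 170.9 + 22.27 = 193 m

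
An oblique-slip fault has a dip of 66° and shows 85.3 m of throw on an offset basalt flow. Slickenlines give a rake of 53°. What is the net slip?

dip-slip = throw / sin(dip) = 85.3 / sin(66°) = 93.37 m
net slip = dip-slip / sin(rake) = 93.37 / sin(53°) = 117 m

117 m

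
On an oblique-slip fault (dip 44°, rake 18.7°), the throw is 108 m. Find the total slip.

dip-slip = throw / sin(dip) = 108 / sin(44°) = 155.5 m
net slip = dip-slip / sin(rake) = 155.5 / sin(18.7°) = 485 m

485 m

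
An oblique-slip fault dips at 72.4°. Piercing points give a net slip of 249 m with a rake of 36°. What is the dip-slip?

146 m

dip-slip = net slip × sin(rake) = 249 m × sin(36°) = 146 m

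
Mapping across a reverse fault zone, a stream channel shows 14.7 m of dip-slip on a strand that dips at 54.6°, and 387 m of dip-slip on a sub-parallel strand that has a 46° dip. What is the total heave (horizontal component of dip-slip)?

heave_A = 14.7 × cos(54.6°) = 8.515 m
heave_B = 387 × cos(46°) = 268.8 m
total = 8.515 + 268.8 = 277 m

277 m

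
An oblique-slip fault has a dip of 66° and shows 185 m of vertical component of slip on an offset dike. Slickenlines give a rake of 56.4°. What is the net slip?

243 m

dip-slip = throw / sin(dip) = 185 / sin(66°) = 202.5 m
net slip = dip-slip / sin(rake) = 202.5 / sin(56.4°) = 243 m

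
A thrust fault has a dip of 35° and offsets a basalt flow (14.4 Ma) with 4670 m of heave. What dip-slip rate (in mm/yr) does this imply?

0.396 mm/yr

dip-slip = heave / cos(dip) = 4670 m / cos(35°) = 5701 m
rate = 5701 m / 14.4 Ma = 0.000396 m/yr = 0.396 mm/yr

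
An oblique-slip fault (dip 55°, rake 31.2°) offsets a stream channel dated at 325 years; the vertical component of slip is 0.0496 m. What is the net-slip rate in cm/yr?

0.0360 cm/yr

dip-slip = throw / sin(dip) = 0.0496 / sin(55°) = 0.06055 m
net slip = dip-slip / sin(rake) = 0.06055 / sin(31.2°) = 0.1169 m
rate = 0.1169 m / 325 years = 0.000360 m/yr = 0.0360 cm/yr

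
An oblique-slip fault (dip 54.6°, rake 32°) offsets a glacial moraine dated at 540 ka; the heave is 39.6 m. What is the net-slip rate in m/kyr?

0.239 m/kyr

dip-slip = heave / cos(dip) = 39.6 / cos(54.6°) = 68.36 m
net slip = dip-slip / sin(rake) = 68.36 / sin(32°) = 129 m
rate = 129 m / 540 ka = 0.000239 m/yr = 0.239 m/kyr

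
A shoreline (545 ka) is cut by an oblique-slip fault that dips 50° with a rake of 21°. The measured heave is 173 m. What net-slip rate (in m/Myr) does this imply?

dip-slip = heave / cos(dip) = 173 / cos(50°) = 269.1 m
net slip = dip-slip / sin(rake) = 269.1 / sin(21°) = 751 m
rate = 751 m / 545 ka = 0.00138 m/yr = 1380 m/Myr

1380 m/Myr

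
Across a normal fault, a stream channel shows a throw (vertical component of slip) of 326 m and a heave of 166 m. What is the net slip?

net slip = √(throw² + heave²) = √(326² + 166²) = 366 m

366 m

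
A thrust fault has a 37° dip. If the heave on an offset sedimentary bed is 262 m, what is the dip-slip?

dip-slip = heave / cos(dip) = 262 / cos(37°) = 328 m

328 m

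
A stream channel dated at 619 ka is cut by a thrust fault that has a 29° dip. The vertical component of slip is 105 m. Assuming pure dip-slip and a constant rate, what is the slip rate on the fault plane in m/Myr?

dip-slip = throw / sin(dip) = 105 m / sin(29°) = 216.6 m
rate = 216.6 m / 619 ka = 0.000350 m/yr = 350 m/Myr

350 m/Myr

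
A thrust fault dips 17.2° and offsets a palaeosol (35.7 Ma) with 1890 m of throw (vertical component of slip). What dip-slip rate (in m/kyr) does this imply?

0.179 m/kyr

dip-slip = throw / sin(dip) = 1890 m / sin(17.2°) = 6391 m
rate = 6391 m / 35.7 Ma = 0.000179 m/yr = 0.179 m/kyr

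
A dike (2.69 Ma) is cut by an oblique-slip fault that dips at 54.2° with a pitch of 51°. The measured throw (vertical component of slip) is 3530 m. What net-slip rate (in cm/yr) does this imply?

0.208 cm/yr

dip-slip = throw / sin(dip) = 3530 / sin(54.2°) = 4352 m
net slip = dip-slip / sin(rake) = 4352 / sin(51°) = 5600 m
rate = 5600 m / 2.69 Ma = 0.00208 m/yr = 0.208 cm/yr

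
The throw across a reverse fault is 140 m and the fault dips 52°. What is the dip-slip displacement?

178 m

dip-slip = throw / sin(dip) = 140 / sin(52°) = 178 m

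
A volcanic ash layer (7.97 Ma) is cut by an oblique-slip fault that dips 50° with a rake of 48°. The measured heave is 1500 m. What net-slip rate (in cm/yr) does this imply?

0.0394 cm/yr

dip-slip = heave / cos(dip) = 1500 / cos(50°) = 2334 m
net slip = dip-slip / sin(rake) = 2334 / sin(48°) = 3140 m
rate = 3140 m / 7.97 Ma = 0.000394 m/yr = 0.0394 cm/yr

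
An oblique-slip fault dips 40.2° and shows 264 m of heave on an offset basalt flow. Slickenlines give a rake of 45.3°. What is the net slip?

486 m

dip-slip = heave / cos(dip) = 264 / cos(40.2°) = 345.6 m
net slip = dip-slip / sin(rake) = 345.6 / sin(45.3°) = 486 m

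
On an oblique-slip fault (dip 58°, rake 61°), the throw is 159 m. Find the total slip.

214 m

dip-slip = throw / sin(dip) = 159 / sin(58°) = 187.5 m
net slip = dip-slip / sin(rake) = 187.5 / sin(61°) = 214 m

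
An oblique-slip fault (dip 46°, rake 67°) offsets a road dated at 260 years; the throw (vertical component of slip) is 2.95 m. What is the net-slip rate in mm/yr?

17.1 mm/yr

dip-slip = throw / sin(dip) = 2.95 / sin(46°) = 4.101 m
net slip = dip-slip / sin(rake) = 4.101 / sin(67°) = 4.455 m
rate = 4.455 m / 260 years = 0.0171 m/yr = 17.1 mm/yr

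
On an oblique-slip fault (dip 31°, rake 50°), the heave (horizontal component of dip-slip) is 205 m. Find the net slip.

312 m

dip-slip = heave / cos(dip) = 205 / cos(31°) = 239.2 m
net slip = dip-slip / sin(rake) = 239.2 / sin(50°) = 312 m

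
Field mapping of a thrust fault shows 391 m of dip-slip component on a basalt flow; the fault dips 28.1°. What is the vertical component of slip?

throw = dip-slip × sin(dip) = 391 m × sin(28.1°) = 184 m

184 m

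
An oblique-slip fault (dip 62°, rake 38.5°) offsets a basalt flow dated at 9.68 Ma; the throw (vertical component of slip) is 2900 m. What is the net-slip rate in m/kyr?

dip-slip = throw / sin(dip) = 2900 / sin(62°) = 3284 m
net slip = dip-slip / sin(rake) = 3284 / sin(38.5°) = 5276 m
rate = 5276 m / 9.68 Ma = 0.000545 m/yr = 0.545 m/kyr

0.545 m/kyr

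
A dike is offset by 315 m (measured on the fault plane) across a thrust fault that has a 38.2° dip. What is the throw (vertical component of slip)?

195 m

throw = dip-slip × sin(dip) = 315 m × sin(38.2°) = 195 m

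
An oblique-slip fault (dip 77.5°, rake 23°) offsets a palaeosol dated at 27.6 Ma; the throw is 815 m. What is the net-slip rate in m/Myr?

77.4 m/Myr

dip-slip = throw / sin(dip) = 815 / sin(77.5°) = 834.8 m
net slip = dip-slip / sin(rake) = 834.8 / sin(23°) = 2136 m
rate = 2136 m / 27.6 Ma = 0.0000774 m/yr = 77.4 m/Myr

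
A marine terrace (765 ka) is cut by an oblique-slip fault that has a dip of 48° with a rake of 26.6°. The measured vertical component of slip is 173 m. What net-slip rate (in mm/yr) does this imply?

dip-slip = throw / sin(dip) = 173 / sin(48°) = 232.8 m
net slip = dip-slip / sin(rake) = 232.8 / sin(26.6°) = 519.9 m
rate = 519.9 m / 765 ka = 0.000680 m/yr = 0.680 mm/yr

0.680 mm/yr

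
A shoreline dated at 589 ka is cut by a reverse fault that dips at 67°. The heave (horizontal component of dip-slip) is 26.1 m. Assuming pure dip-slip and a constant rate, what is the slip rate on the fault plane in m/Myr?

113 m/Myr

dip-slip = heave / cos(dip) = 26.1 m / cos(67°) = 66.80 m
rate = 66.80 m / 589 ka = 0.000113 m/yr = 113 m/Myr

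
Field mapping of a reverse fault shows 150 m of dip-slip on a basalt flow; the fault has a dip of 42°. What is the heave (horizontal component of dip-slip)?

111 m

heave = dip-slip × cos(dip) = 150 m × cos(42°) = 111 m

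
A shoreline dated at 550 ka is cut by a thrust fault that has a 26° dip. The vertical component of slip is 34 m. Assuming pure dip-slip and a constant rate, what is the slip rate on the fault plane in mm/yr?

dip-slip = throw / sin(dip) = 34 m / sin(26°) = 77.56 m
rate = 77.56 m / 550 ka = 0.000141 m/yr = 0.141 mm/yr

0.141 mm/yr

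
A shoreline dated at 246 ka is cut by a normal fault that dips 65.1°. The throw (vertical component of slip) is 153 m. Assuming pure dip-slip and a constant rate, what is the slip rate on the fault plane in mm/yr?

dip-slip = throw / sin(dip) = 153 m / sin(65.1°) = 168.7 m
rate = 168.7 m / 246 ka = 0.000686 m/yr = 0.686 mm/yr

0.686 mm/yr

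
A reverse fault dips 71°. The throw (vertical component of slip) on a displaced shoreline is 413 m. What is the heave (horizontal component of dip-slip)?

142 m

heave = throw / tan(dip) = 413 / tan(71°) = 142 m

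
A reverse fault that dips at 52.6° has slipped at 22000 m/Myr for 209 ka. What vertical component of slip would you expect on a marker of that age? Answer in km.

3.65 km

dip-slip = rate × time = 22000 m/Myr × 209 ka = 4598 m
throw = dip-slip × sin(dip) = 4598 × sin(52.6°) = 3650 m = 3.65 km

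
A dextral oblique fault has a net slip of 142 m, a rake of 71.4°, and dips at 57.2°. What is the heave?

72.9 m

dip-slip = net slip × sin(rake) = 142 m × sin(71.4°) = 134.6 m
heave = dip-slip × cos(dip) = 134.6 × cos(57.2°) = 72.9 m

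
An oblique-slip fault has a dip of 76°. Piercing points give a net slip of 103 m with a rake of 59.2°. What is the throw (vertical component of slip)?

dip-slip = net slip × sin(rake) = 103 m × sin(59.2°) = 88.47 m
throw = dip-slip × sin(dip) = 88.47 × sin(76°) = 85.8 m

85.8 m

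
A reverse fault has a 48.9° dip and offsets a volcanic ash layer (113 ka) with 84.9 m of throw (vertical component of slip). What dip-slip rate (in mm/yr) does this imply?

0.997 mm/yr

dip-slip = throw / sin(dip) = 84.9 m / sin(48.9°) = 112.7 m
rate = 112.7 m / 113 ka = 0.000997 m/yr = 0.997 mm/yr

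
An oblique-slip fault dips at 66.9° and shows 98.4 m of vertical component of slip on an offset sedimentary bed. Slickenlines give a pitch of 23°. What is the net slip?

dip-slip = throw / sin(dip) = 98.4 / sin(66.9°) = 107 m
net slip = dip-slip / sin(rake) = 107 / sin(23°) = 274 m

274 m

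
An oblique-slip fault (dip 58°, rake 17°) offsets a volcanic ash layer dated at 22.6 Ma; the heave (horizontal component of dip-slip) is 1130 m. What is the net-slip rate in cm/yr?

0.0323 cm/yr

dip-slip = heave / cos(dip) = 1130 / cos(58°) = 2132 m
net slip = dip-slip / sin(rake) = 2132 / sin(17°) = 7293 m
rate = 7293 m / 22.6 Ma = 0.000323 m/yr = 0.0323 cm/yr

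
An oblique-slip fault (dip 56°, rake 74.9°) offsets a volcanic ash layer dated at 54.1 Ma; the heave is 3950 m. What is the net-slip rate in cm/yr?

dip-slip = heave / cos(dip) = 3950 / cos(56°) = 7064 m
net slip = dip-slip / sin(rake) = 7064 / sin(74.9°) = 7316 m
rate = 7316 m / 54.1 Ma = 0.000135 m/yr = 0.0135 cm/yr

0.0135 cm/yr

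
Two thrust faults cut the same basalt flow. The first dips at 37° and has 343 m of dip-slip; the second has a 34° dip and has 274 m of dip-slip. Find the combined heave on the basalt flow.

501 m

heave_A = 343 × cos(37°) = 273.9 m
heave_B = 274 × cos(34°) = 227.2 m
total = 273.9 + 227.2 = 501 m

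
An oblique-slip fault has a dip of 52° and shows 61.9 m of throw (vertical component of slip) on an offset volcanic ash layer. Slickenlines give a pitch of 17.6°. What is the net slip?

260 m

dip-slip = throw / sin(dip) = 61.9 / sin(52°) = 78.55 m
net slip = dip-slip / sin(rake) = 78.55 / sin(17.6°) = 260 m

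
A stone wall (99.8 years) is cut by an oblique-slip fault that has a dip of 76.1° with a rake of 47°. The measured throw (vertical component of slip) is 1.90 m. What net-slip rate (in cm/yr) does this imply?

dip-slip = throw / sin(dip) = 1.90 / sin(76.1°) = 1.957 m
net slip = dip-slip / sin(rake) = 1.957 / sin(47°) = 2.676 m
rate = 2.676 m / 99.8 years = 0.0268 m/yr = 2.68 cm/yr

2.68 cm/yr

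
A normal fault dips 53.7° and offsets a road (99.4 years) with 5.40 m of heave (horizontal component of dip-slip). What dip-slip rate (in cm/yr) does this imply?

dip-slip = heave / cos(dip) = 5.40 m / cos(53.7°) = 9.121 m
rate = 9.121 m / 99.4 years = 0.0918 m/yr = 9.18 cm/yr

9.18 cm/yr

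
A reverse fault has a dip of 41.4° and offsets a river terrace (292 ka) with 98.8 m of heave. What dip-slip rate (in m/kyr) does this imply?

dip-slip = heave / cos(dip) = 98.8 m / cos(41.4°) = 131.7 m
rate = 131.7 m / 292 ka = 0.000451 m/yr = 0.451 m/kyr

0.451 m/kyr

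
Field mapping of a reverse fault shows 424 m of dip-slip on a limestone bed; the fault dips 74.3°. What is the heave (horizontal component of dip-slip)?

115 m

heave = dip-slip × cos(dip) = 424 m × cos(74.3°) = 115 m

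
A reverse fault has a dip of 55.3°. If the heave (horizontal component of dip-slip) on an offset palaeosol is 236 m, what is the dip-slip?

415 m

dip-slip = heave / cos(dip) = 236 / cos(55.3°) = 415 m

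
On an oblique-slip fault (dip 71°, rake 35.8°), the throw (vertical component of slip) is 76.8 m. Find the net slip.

dip-slip = throw / sin(dip) = 76.8 / sin(71°) = 81.23 m
net slip = dip-slip / sin(rake) = 81.23 / sin(35.8°) = 139 m

139 m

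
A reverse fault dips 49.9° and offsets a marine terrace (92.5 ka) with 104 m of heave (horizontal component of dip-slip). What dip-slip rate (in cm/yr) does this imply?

0.175 cm/yr

dip-slip = heave / cos(dip) = 104 m / cos(49.9°) = 161.5 m
rate = 161.5 m / 92.5 ka = 0.00175 m/yr = 0.175 cm/yr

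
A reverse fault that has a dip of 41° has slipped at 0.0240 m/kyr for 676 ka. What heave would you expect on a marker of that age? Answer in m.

dip-slip = rate × time = 0.0240 m/kyr × 676 ka = 16.22 m
heave = dip-slip × cos(dip) = 16.22 × cos(41°) = 12.2 m

12.2 m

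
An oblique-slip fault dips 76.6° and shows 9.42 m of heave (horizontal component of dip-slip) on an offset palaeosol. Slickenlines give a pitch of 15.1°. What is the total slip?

156 m

dip-slip = heave / cos(dip) = 9.42 / cos(76.6°) = 40.65 m
net slip = dip-slip / sin(rake) = 40.65 / sin(15.1°) = 156 m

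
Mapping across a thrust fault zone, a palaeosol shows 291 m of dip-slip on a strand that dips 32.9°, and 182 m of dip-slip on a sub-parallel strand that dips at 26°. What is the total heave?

408 m

heave_A = 291 × cos(32.9°) = 244.3 m
heave_B = 182 × cos(26°) = 163.6 m
total = 244.3 + 163.6 = 408 m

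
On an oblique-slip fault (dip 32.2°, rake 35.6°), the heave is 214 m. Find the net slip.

dip-slip = heave / cos(dip) = 214 / cos(32.2°) = 252.9 m
net slip = dip-slip / sin(rake) = 252.9 / sin(35.6°) = 434 m

434 m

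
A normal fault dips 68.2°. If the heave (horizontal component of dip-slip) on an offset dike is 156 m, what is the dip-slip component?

420 m

dip-slip = heave / cos(dip) = 156 / cos(68.2°) = 420 m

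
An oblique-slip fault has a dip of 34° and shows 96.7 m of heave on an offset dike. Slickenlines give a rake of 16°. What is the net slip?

dip-slip = heave / cos(dip) = 96.7 / cos(34°) = 116.6 m
net slip = dip-slip / sin(rake) = 116.6 / sin(16°) = 423 m

423 m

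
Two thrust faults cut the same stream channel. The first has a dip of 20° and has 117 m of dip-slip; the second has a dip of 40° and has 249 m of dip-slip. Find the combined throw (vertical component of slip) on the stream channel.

200 m

throw_A = 117 × sin(20°) = 40.02 m
throw_B = 249 × sin(40°) = 160.1 m
total = 40.02 + 160.1 = 200 m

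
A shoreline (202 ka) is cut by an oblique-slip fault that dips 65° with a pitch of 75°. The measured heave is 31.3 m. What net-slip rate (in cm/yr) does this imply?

dip-slip = heave / cos(dip) = 31.3 / cos(65°) = 74.06 m
net slip = dip-slip / sin(rake) = 74.06 / sin(75°) = 76.67 m
rate = 76.67 m / 202 ka = 0.000380 m/yr = 0.0380 cm/yr

0.0380 cm/yr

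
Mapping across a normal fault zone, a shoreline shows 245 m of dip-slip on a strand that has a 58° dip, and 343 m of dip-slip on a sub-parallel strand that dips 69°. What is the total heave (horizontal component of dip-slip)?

heave_A = 245 × cos(58°) = 129.8 m
heave_B = 343 × cos(69°) = 122.9 m
total = 129.8 + 122.9 = 253 m

253 m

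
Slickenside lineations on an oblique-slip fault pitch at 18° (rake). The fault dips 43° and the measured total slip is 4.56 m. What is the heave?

dip-slip = net slip × sin(rake) = 4.56 m × sin(18°) = 1.409 m
heave = dip-slip × cos(dip) = 1.409 × cos(43°) = 1.03 m

1.03 m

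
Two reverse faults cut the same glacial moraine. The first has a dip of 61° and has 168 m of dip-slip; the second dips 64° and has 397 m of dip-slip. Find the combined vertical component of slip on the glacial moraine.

throw_A = 168 × sin(61°) = 146.9 m
throw_B = 397 × sin(64°) = 356.8 m
total = 146.9 + 356.8 = 504 m

504 m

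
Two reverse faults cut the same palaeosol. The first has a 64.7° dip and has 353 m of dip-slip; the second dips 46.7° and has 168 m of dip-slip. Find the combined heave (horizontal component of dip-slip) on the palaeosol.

heave_A = 353 × cos(64.7°) = 150.9 m
heave_B = 168 × cos(46.7°) = 115.2 m
total = 150.9 + 115.2 = 266 m

266 m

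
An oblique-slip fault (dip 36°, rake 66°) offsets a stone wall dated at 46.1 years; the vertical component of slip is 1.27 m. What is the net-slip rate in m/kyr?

dip-slip = throw / sin(dip) = 1.27 / sin(36°) = 2.161 m
net slip = dip-slip / sin(rake) = 2.161 / sin(66°) = 2.365 m
rate = 2.365 m / 46.1 years = 0.0513 m/yr = 51.3 m/kyr

51.3 m/kyr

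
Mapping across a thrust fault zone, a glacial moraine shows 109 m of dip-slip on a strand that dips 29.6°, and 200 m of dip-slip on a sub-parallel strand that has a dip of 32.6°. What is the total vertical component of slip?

162 m

throw_A = 109 × sin(29.6°) = 53.84 m
throw_B = 200 × sin(32.6°) = 107.8 m
total = 53.84 + 107.8 = 162 m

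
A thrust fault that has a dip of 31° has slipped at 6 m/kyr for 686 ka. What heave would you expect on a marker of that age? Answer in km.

3.53 km

dip-slip = rate × time = 6 m/kyr × 686 ka = 4116 m
heave = dip-slip × cos(dip) = 4116 × cos(31°) = 3530 m = 3.53 km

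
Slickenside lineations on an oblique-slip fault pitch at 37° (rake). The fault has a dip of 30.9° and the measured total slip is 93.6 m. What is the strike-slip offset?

74.8 m

strike-slip = net slip × cos(rake) = 93.6 m × cos(37°) = 74.8 m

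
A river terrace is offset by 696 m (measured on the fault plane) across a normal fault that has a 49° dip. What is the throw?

525 m

throw = dip-slip × sin(dip) = 696 m × sin(49°) = 525 m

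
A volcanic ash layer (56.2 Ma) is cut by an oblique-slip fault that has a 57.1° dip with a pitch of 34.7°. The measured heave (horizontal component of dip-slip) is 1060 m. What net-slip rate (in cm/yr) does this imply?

0.00610 cm/yr

dip-slip = heave / cos(dip) = 1060 / cos(57.1°) = 1951 m
net slip = dip-slip / sin(rake) = 1951 / sin(34.7°) = 3428 m
rate = 3428 m / 56.2 Ma = 0.0000610 m/yr = 0.00610 cm/yr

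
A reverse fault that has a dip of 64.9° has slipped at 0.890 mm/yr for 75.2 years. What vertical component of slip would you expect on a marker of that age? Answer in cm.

dip-slip = rate × time = 0.890 mm/yr × 75.2 years = 0.06693 m
throw = dip-slip × sin(dip) = 0.06693 × sin(64.9°) = 0.0606 m = 6.06 cm

6.06 cm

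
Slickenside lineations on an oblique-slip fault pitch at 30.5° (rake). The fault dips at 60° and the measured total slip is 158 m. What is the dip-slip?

80.2 m

dip-slip = net slip × sin(rake) = 158 m × sin(30.5°) = 80.2 m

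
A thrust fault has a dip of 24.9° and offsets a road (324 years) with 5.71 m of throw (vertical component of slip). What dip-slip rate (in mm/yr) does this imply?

dip-slip = throw / sin(dip) = 5.71 m / sin(24.9°) = 13.56 m
rate = 13.56 m / 324 years = 0.0419 m/yr = 41.9 mm/yr

41.9 mm/yr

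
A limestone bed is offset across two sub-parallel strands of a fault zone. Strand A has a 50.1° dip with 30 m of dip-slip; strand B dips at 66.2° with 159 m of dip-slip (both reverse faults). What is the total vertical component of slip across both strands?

throw_A = 30 × sin(50.1°) = 23.01 m
throw_B = 159 × sin(66.2°) = 145.5 m
total = 23.01 + 145.5 = 168 m

168 m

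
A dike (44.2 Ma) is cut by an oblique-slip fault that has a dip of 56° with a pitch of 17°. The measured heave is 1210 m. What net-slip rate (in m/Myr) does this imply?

167 m/Myr

dip-slip = heave / cos(dip) = 1210 / cos(56°) = 2164 m
net slip = dip-slip / sin(rake) = 2164 / sin(17°) = 7401 m
rate = 7401 m / 44.2 Ma = 0.000167 m/yr = 167 m/Myr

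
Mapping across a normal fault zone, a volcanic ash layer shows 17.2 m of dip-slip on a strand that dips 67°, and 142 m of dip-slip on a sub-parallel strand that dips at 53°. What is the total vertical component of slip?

throw_A = 17.2 × sin(67°) = 15.83 m
throw_B = 142 × sin(53°) = 113.4 m
total = 15.83 + 113.4 = 129 m

129 m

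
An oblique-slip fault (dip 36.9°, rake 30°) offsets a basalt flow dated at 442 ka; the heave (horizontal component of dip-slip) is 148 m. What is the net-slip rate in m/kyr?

dip-slip = heave / cos(dip) = 148 / cos(36.9°) = 185.1 m
net slip = dip-slip / sin(rake) = 185.1 / sin(30°) = 370.1 m
rate = 370.1 m / 442 ka = 0.000837 m/yr = 0.837 m/kyr

0.837 m/kyr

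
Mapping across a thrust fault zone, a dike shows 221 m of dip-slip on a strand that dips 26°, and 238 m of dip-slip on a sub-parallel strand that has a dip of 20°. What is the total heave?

heave_A = 221 × cos(26°) = 198.6 m
heave_B = 238 × cos(20°) = 223.6 m
total = 198.6 + 223.6 = 422 m

422 m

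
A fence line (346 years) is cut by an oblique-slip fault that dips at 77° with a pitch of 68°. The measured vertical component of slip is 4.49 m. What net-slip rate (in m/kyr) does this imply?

dip-slip = throw / sin(dip) = 4.49 / sin(77°) = 4.608 m
net slip = dip-slip / sin(rake) = 4.608 / sin(68°) = 4.970 m
rate = 4.970 m / 346 years = 0.0144 m/yr = 14.4 m/kyr

14.4 m/kyr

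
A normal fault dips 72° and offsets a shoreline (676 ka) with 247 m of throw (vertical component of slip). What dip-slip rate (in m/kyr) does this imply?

0.384 m/kyr

dip-slip = throw / sin(dip) = 247 m / sin(72°) = 259.7 m
rate = 259.7 m / 676 ka = 0.000384 m/yr = 0.384 m/kyr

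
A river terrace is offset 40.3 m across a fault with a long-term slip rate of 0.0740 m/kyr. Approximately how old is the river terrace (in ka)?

age = offset / rate = 40.3 m / (0.0740 m/kyr) = 545000 yr = 545 ka

545 ka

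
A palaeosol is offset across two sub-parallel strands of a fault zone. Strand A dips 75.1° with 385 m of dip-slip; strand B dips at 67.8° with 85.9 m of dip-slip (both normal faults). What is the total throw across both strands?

452 m

throw_A = 385 × sin(75.1°) = 372.1 m
throw_B = 85.9 × sin(67.8°) = 79.53 m
total = 372.1 + 79.53 = 452 m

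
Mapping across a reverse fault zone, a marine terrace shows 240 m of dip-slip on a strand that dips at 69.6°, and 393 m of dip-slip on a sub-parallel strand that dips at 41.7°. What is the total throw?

throw_A = 240 × sin(69.6°) = 224.9 m
throw_B = 393 × sin(41.7°) = 261.4 m
total = 224.9 + 261.4 = 486 m

486 m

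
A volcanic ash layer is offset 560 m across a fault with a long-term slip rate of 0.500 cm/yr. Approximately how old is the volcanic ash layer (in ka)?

age = offset / rate = 560 m / (0.500 cm/yr) = 112000 yr = 112 ka

112 ka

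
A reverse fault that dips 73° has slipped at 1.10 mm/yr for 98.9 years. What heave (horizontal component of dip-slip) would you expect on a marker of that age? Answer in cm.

dip-slip = rate × time = 1.10 mm/yr × 98.9 years = 0.1088 m
heave = dip-slip × cos(dip) = 0.1088 × cos(73°) = 0.0318 m = 3.18 cm

3.18 cm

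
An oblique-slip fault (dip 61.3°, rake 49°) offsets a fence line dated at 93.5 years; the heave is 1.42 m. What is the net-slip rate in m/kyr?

41.9 m/kyr

dip-slip = heave / cos(dip) = 1.42 / cos(61.3°) = 2.957 m
net slip = dip-slip / sin(rake) = 2.957 / sin(49°) = 3.918 m
rate = 3.918 m / 93.5 years = 0.0419 m/yr = 41.9 m/kyr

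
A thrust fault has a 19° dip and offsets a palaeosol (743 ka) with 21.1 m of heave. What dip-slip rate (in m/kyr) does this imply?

dip-slip = heave / cos(dip) = 21.1 m / cos(19°) = 22.32 m
rate = 22.32 m / 743 ka = 0.0000300 m/yr = 0.0300 m/kyr

0.0300 m/kyr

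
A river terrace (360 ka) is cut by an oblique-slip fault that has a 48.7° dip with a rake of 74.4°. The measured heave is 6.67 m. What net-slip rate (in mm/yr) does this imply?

dip-slip = heave / cos(dip) = 6.67 / cos(48.7°) = 10.11 m
net slip = dip-slip / sin(rake) = 10.11 / sin(74.4°) = 10.49 m
rate = 10.49 m / 360 ka = 0.0000291 m/yr = 0.0291 mm/yr

0.0291 mm/yr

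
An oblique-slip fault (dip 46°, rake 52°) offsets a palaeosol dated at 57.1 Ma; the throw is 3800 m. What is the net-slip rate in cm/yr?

0.0117 cm/yr

dip-slip = throw / sin(dip) = 3800 / sin(46°) = 5283 m
net slip = dip-slip / sin(rake) = 5283 / sin(52°) = 6704 m
rate = 6704 m / 57.1 Ma = 0.000117 m/yr = 0.0117 cm/yr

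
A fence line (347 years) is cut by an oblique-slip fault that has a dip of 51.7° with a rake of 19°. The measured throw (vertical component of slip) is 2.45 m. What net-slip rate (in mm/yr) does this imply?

dip-slip = throw / sin(dip) = 2.45 / sin(51.7°) = 3.122 m
net slip = dip-slip / sin(rake) = 3.122 / sin(19°) = 9.589 m
rate = 9.589 m / 347 years = 0.0276 m/yr = 27.6 mm/yr

27.6 mm/yr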